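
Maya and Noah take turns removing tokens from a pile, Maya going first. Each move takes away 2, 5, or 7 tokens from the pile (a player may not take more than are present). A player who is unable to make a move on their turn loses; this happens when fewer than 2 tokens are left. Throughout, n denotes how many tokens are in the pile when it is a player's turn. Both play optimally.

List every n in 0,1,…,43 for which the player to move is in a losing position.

0, 1, 4, 10, 13, 14, 22, 23, 26, 32, 35, 36

Work bottom-up. With no move the player to move loses. Otherwise the position is W if at least one move leads to an L position for the opponent, and L if every move leads to a W.
n=0: no move → L
n=1: no move → L
n=2: →0(L), so W
n=3: →1(L), so W
n=4: →2(W) only, which is W, so L
n=5: →0(L), so W
n=6: →4(L), so W
n=7: →0(L), so W
n=8: →1(L), so W
n=9: →4(L), so W
n=10: →8(W), 5(W), 3(W) — all W, so L
n=11: →4(L), so W
n=12: →10(L), so W
n=13: →11(W), 8(W), 6(W) — all W, so L
n=14: →12(W), 9(W), 7(W) — all W, so L
n=15: →13(L), so W
n=16: →14(L), so W
n=17: →10(L), so W
n=18: →13(L), so W
n=19: →14(L), so W
n=20: →13(L), so W
n=21: →14(L), so W
n=22: →20(W), 17(W), 15(W) — all W, so L
n=23: →21(W), 18(W), 16(W) — all W, so L
n=24: →22(L), so W
n=25: →23(L), so W
n=26: →24(W), 21(W), 19(W) — all W, so L
n=27: →22(L), so W
n=28: →26(L), so W
n=29: →22(L), so W
n=30: →23(L), so W
n=31: →26(L), so W
n=32: →30(W), 27(W), 25(W) — all W, so L
n=33: →26(L), so W
n=34: →32(L), so W
n=35: →33(W), 30(W), 28(W) — all W, so L
n=36: →34(W), 31(W), 29(W) — all W, so L
n=37: →35(L), so W
n=38: →36(L), so W
n=39: →32(L), so W
n=40: →35(L), so W
n=41: →36(L), so W
n=42: →35(L), so W
n=43: →36(L), so W
The losing starting values of n are exactly the entries labelled L in this table (12 of them).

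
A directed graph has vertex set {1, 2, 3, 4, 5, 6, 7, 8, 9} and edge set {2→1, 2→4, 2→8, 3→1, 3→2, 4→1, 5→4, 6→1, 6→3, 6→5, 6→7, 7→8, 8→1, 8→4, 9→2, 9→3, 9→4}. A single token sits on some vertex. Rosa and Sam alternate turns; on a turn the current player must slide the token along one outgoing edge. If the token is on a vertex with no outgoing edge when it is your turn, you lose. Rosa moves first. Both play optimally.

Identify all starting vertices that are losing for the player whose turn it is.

1, 5, 7, 9

Compute win/loss labels from the base case upward. A position with no move is L. Any other position is W if it can reach an L in one move, else L.
Every edge goes from a vertex to one that appears earlier in the order 1, 4, 8, 2, 5, 3, 7, 9, 6, so processing vertices in that order labels each vertex after all of its successors.
1: no outgoing edge → L
4: can move to 1, which is L ⇒ W
8: can move to 1, which is L ⇒ W
2: can move to 1, which is L ⇒ W
5: the only move is to 4(W), a W ⇒ L
3: can move to 1, which is L ⇒ W
7: the only move is to 8(W), a W ⇒ L
9: moves to 3(W), 2(W), 4(W); every one is W ⇒ L
6: can move to 7, which is L ⇒ W
Reading off the rows marked L gives the requested list; there are 4 such vertices.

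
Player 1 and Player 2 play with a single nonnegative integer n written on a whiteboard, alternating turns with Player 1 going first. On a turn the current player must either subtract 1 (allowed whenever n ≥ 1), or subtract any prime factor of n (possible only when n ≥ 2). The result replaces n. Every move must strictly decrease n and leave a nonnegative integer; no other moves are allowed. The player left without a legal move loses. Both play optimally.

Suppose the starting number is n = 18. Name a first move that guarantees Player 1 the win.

Move to 16.

Build the W/L table. Terminal = L. A non-terminal position is W if it has a move to some L; otherwise it is L.
n=0: no move → L
n=1: →0(L), so W
n=2: →0(L), so W
n=3: →0(L), so W
n=4: →2(W), 3(W) — all W, so L
n=5: →0(L), so W
n=6: →4(L), so W
n=7: →0(L), so W
n=8: →6(W), 7(W) — all W, so L
n=9: →8(L), so W
n=10: →8(L), so W
n=11: →0(L), so W
n=12: →9(W), 10(W), 11(W) — all W, so L
n=13: →0(L), so W
n=14: →12(L), so W
n=15: →12(L), so W
n=16: →14(W), 15(W) — all W, so L
n=17: →0(L), so W
n=18: →16(L), so W
From 18, the L positions reachable in one move are: 16.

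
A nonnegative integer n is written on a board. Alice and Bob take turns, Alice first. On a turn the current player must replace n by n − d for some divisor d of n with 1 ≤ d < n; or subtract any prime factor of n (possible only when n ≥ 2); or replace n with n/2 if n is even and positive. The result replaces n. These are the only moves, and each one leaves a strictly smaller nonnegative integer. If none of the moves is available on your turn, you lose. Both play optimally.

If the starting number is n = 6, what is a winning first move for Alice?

Label each position W (a win for the player to move) or L (a loss). A position with no legal move is L; any other position is W exactly when some move reaches an L, and L when every move reaches a W.
n=0: no move → L
n=1: no move → L
n=2: reaches L-position 0 → W
n=3: reaches L-position 0 → W
n=4: only reaches 2(W), 3(W), all W → L
n=5: reaches L-position 0 → W
n=6: reaches L-position 4 → W
From 6, the L positions reachable in one move are: 4.

Move to 4.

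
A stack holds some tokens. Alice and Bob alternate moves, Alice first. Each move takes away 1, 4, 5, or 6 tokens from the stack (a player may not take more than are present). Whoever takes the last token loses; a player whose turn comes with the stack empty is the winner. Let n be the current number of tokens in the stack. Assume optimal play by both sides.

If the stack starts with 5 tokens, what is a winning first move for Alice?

Label each position W (a win for the player to move) or L (a loss). A position with no legal move is W; any other position is W exactly when some move reaches an L, and L when every move reaches a W.
n=0: no move; the opponent has just taken the last token and therefore loses → W
n=1: →0(W) only, which is W, so L
n=2: →1(L), so W
n=3: →2(W) only, which is W, so L
n=4: →3(L), so W
n=5: →1(L), so W
From 5, the L positions reachable in one move are: 1.

Remove 4, leaving 1.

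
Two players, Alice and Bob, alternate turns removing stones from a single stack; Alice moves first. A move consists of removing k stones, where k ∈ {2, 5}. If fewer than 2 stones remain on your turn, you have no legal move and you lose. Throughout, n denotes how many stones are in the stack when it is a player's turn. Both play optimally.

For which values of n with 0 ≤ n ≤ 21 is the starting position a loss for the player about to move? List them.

Use the standard recursion: the mover loses at a terminal position; elsewhere, the mover wins exactly when some move hands the opponent an L position.
n=0: no move → L
n=1: no move → L
n=2: reaches L-position 0 → W
n=3: reaches L-position 1 → W
n=4: only reaches 2(W), which is W → L
n=5: reaches L-position 0 → W
n=6: reaches L-position 4 → W
n=7: only reaches 5(W), 2(W), all W → L
n=8: only reaches 6(W), 3(W), all W → L
n=9: reaches L-position 7 → W
n=10: reaches L-position 8 → W
n=11: only reaches 9(W), 6(W), all W → L
n=12: reaches L-position 7 → W
n=13: reaches L-position 11 → W
n=14: only reaches 12(W), 9(W), all W → L
n=15: only reaches 13(W), 10(W), all W → L
n=16: reaches L-position 14 → W
n=17: reaches L-position 15 → W
n=18: only reaches 16(W), 13(W), all W → L
n=19: reaches L-position 14 → W
n=20: reaches L-position 18 → W
n=21: only reaches 19(W), 16(W), all W → L
The losing starting values of n are exactly the entries labelled L in this table (10 of them).

0, 1, 4, 7, 8, 11, 14, 15, 18, 21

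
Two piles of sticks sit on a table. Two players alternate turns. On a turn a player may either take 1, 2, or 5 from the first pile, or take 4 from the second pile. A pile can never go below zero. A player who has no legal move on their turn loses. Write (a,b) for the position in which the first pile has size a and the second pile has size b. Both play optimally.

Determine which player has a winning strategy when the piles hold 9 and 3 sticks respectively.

Positions with no move are L. A position that does have a move is losing for the player to move precisely when every available move leads to a winning position for the opponent. Fill in the labels:
No move ever increases a pile, so every position that can arise here has a ≤ 9 and b ≤ 3; it is enough to label the cells with 0 ≤ a ≤ 9 and 0 ≤ b ≤ 3.
Every move lowers a or b (never raises either), so fill the grid row by row in increasing a, and left to right within a row: each cell's successors are then already labelled.
      b=0  b=1  b=2  b=3
a=0:    L    L    L    L
a=1:    W    W    W    W
a=2:    W    W    W    W
a=3:    L    L    L    L
a=4:    W    W    W    W
a=5:    W    W    W    W
a=6:    L    L    L    L
a=7:    W    W    W    W
a=8:    W    W    W    W
a=9:    L    L    L    L
Cells with no legal move (terminal, hence L): (0,0), (0,1), (0,2), (0,3).
The remaining L cells, each justified by listing all of its moves:
(3,0): L (options (2,0)(W), (1,0)(W) are all W)
(3,1): L (options (2,1)(W), (1,1)(W) are all W)
(3,2): L (options (2,2)(W), (1,2)(W) are all W)
(3,3): L (options (2,3)(W), (1,3)(W) are all W)
(6,0): L (options (5,0)(W), (4,0)(W), (1,0)(W) are all W)
(6,1): L (options (5,1)(W), (4,1)(W), (1,1)(W) are all W)
(6,2): L (options (5,2)(W), (4,2)(W), (1,2)(W) are all W)
(6,3): L (options (5,3)(W), (4,3)(W), (1,3)(W) are all W)
(9,0): L (options (8,0)(W), (7,0)(W), (4,0)(W) are all W)
(9,1): L (options (8,1)(W), (7,1)(W), (4,1)(W) are all W)
(9,2): L (options (8,2)(W), (7,2)(W), (4,2)(W) are all W)
(9,3): L (options (8,3)(W), (7,3)(W), (4,3)(W) are all W)
Every other cell has at least one move into one of the L cells above, so it is W.
The starting position (9,3) is L: whatever the player to move does, the opponent receives a W position.

The second player wins.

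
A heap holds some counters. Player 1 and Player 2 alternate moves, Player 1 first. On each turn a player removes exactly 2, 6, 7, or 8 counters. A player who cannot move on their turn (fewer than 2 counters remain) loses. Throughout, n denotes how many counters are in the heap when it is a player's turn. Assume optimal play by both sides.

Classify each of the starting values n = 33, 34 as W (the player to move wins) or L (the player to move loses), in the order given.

Positions with no move are L. A position that does have a move is losing for the player to move precisely when every available move leads to a winning position for the opponent. Fill in the labels:
n=0: no move → L
n=1: no move → L
n=2: can move to 0, which is L ⇒ W
n=3: can move to 1, which is L ⇒ W
n=4: the only move is to 2(W), a W ⇒ L
n=5: the only move is to 3(W), a W ⇒ L
n=6: can move to 4, which is L ⇒ W
n=7: can move to 5, which is L ⇒ W
n=8: can move to 1, which is L ⇒ W
n=9: can move to 1, which is L ⇒ W
n=10: can move to 4, which is L ⇒ W
n=11: can move to 5, which is L ⇒ W
n=12: can move to 5, which is L ⇒ W
n=13: can move to 5, which is L ⇒ W
n=14: moves to 12(W), 8(W), 7(W), 6(W); every one is W ⇒ L
n=15: moves to 13(W), 9(W), 8(W), 7(W); every one is W ⇒ L
n=16: can move to 14, which is L ⇒ W
n=17: can move to 15, which is L ⇒ W
n=18: moves to 16(W), 12(W), 11(W), 10(W); every one is W ⇒ L
n=19: moves to 17(W), 13(W), 12(W), 11(W); every one is W ⇒ L
n=20: can move to 18, which is L ⇒ W
n=21: can move to 19, which is L ⇒ W
n=22: can move to 15, which is L ⇒ W
n=23: can move to 15, which is L ⇒ W
n=24: can move to 18, which is L ⇒ W
n=25: can move to 19, which is L ⇒ W
n=26: can move to 19, which is L ⇒ W
n=27: can move to 19, which is L ⇒ W
n=28: moves to 26(W), 22(W), 21(W), 20(W); every one is W ⇒ L
n=29: moves to 27(W), 23(W), 22(W), 21(W); every one is W ⇒ L
n=30: can move to 28, which is L ⇒ W
n=31: can move to 29, which is L ⇒ W
n=32: moves to 30(W), 26(W), 25(W), 24(W); every one is W ⇒ L
n=33: moves to 31(W), 27(W), 26(W), 25(W); every one is W ⇒ L
n=34: can move to 32, which is L ⇒ W

33: L, 34: W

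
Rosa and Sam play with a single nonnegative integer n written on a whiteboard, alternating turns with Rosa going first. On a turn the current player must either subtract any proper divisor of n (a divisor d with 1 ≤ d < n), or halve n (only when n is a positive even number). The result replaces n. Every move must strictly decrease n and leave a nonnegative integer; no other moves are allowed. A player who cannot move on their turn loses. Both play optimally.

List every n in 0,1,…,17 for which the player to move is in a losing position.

Compute win/loss labels from the base case upward. A position with no move is L. Any other position is W if it can reach an L in one move, else L.
n=0: no move → L
n=1: no move → L
n=2: can move to 1, which is L ⇒ W
n=3: the only move is to 2(W), a W ⇒ L
n=4: can move to 3, which is L ⇒ W
n=5: the only move is to 4(W), a W ⇒ L
n=6: can move to 3, which is L ⇒ W
n=7: the only move is to 6(W), a W ⇒ L
n=8: can move to 7, which is L ⇒ W
n=9: moves to 6(W), 8(W); every one is W ⇒ L
n=10: can move to 5, which is L ⇒ W
n=11: the only move is to 10(W), a W ⇒ L
n=12: can move to 9, which is L ⇒ W
n=13: the only move is to 12(W), a W ⇒ L
n=14: can move to 7, which is L ⇒ W
n=15: moves to 10(W), 12(W), 14(W); every one is W ⇒ L
n=16: can move to 15, which is L ⇒ W
n=17: the only move is to 16(W), a W ⇒ L
Reading off the rows marked L gives the requested list; there are 10 such values of n.

0, 1, 3, 5, 7, 9, 11, 13, 15, 17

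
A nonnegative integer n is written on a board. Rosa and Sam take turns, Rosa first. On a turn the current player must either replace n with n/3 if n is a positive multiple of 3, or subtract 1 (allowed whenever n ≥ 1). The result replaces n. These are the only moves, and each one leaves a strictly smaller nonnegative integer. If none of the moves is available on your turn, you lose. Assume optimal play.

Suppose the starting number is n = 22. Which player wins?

Classify positions by backward induction: terminal positions (no move available) are L. From any other position, the mover wins iff some move reaches an L.
n=0: no move → L
n=1: W (go to 0, an L position)
n=2: L (sole option 1(W) is W)
n=3: W (go to 2, an L position)
n=4: L (sole option 3(W) is W)
n=5: W (go to 4, an L position)
n=6: W (go to 2, an L position)
n=7: L (sole option 6(W) is W)
n=8: W (go to 7, an L position)
n=9: L (options 3(W), 8(W) are all W)
n=10: W (go to 9, an L position)
n=11: L (sole option 10(W) is W)
n=12: W (go to 4, an L position)
n=13: L (sole option 12(W) is W)
n=14: W (go to 13, an L position)
n=15: L (options 5(W), 14(W) are all W)
n=16: W (go to 15, an L position)
n=17: L (sole option 16(W) is W)
n=18: W (go to 17, an L position)
n=19: L (sole option 18(W) is W)
n=20: W (go to 19, an L position)
n=21: W (go to 7, an L position)
n=22: L (sole option 21(W) is W)
Every move from 22 reaches a W position, so the mover loses.

Sam wins.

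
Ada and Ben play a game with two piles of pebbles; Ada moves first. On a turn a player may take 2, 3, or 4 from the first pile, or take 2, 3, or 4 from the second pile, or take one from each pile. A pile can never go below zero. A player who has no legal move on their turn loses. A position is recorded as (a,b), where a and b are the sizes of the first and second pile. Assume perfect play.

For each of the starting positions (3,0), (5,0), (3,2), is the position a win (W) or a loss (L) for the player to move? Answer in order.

Positions with no move are L. A position that does have a move is losing for the player to move precisely when every available move leads to a winning position for the opponent. Fill in the labels:
No move ever increases a pile, so every position that can arise here has a ≤ 5 and b ≤ 2; it is enough to label the cells with 0 ≤ a ≤ 5 and 0 ≤ b ≤ 2.
Every move lowers a or b (never raises either), so fill the grid row by row in increasing a, and left to right within a row: each cell's successors are then already labelled.
      b=0  b=1  b=2
a=0:    L    L    W
a=1:    L    W    W
a=2:    W    W    L
a=3:    W    W    L
a=4:    W    W    W
a=5:    W    L    W
Cells with no legal move (terminal, hence L): (0,0), (0,1), (1,0).
The remaining L cells, each justified by listing all of its moves:
(2,2): moves to (0,2)(W), (2,0)(W), (1,1)(W); every one is W ⇒ L
(3,2): moves to (1,2)(W), (0,2)(W), (3,0)(W), (2,1)(W); every one is W ⇒ L
(5,1): moves to (3,1)(W), (2,1)(W), (1,1)(W), (4,0)(W); every one is W ⇒ L
Every other cell has at least one move into one of the L cells above, so it is W.
(3,0): the move to (1,0) reaches an L cell, so W
(5,0): the move to (1,0) reaches an L cell, so W
(3,2): one of the L cells justified above, so L

(3,0): W, (5,0): W, (3,2): L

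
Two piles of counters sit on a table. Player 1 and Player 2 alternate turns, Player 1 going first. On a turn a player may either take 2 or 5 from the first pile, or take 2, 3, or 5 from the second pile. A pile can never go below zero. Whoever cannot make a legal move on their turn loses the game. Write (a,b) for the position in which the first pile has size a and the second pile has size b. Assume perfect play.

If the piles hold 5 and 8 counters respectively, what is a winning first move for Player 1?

Move to (0,8).

Work bottom-up. With no move the player to move loses. Otherwise the position is W if at least one move leads to an L position for the opponent, and L if every move leads to a W.
No move ever increases a pile, so every position that can arise here has a ≤ 5 and b ≤ 8; it is enough to label the cells with 0 ≤ a ≤ 5 and 0 ≤ b ≤ 8.
Every move lowers a or b (never raises either), so fill the grid row by row in increasing a, and left to right within a row: each cell's successors are then already labelled.
      b=0  b=1  b=2  b=3  b=4  b=5  b=6  b=7  b=8
a=0:    L    L    W    W    W    W    W    L    L
a=1:    L    L    W    W    W    W    W    L    L
a=2:    W    W    L    L    W    W    W    W    W
a=3:    W    W    L    L    W    W    W    W    W
a=4:    L    L    W    W    W    W    W    L    L
a=5:    W    W    W    W    L    L    W    W    W
Cells with no legal move (terminal, hence L): (0,0), (0,1), (1,0), (1,1).
The remaining L cells, each justified by listing all of its moves:
(0,7): moves to (0,5)(W), (0,4)(W), (0,2)(W); every one is W ⇒ L
(0,8): moves to (0,6)(W), (0,5)(W), (0,3)(W); every one is W ⇒ L
(1,7): moves to (1,5)(W), (1,4)(W), (1,2)(W); every one is W ⇒ L
(1,8): moves to (1,6)(W), (1,5)(W), (1,3)(W); every one is W ⇒ L
(2,2): moves to (0,2)(W), (2,0)(W); every one is W ⇒ L
(2,3): moves to (0,3)(W), (2,1)(W), (2,0)(W); every one is W ⇒ L
(3,2): moves to (1,2)(W), (3,0)(W); every one is W ⇒ L
(3,3): moves to (1,3)(W), (3,1)(W), (3,0)(W); every one is W ⇒ L
(4,0): the only move is to (2,0)(W), a W ⇒ L
(4,1): the only move is to (2,1)(W), a W ⇒ L
(4,7): moves to (2,7)(W), (4,5)(W), (4,4)(W), (4,2)(W); every one is W ⇒ L
(4,8): moves to (2,8)(W), (4,6)(W), (4,5)(W), (4,3)(W); every one is W ⇒ L
(5,4): moves to (3,4)(W), (0,4)(W), (5,2)(W), (5,1)(W); every one is W ⇒ L
(5,5): moves to (3,5)(W), (0,5)(W), (5,3)(W), (5,2)(W), (5,0)(W); every one is W ⇒ L
Every other cell has at least one move into one of the L cells above, so it is W.
From (5,8), the L positions reachable in one move are: (0,8), (5,5). Any move reaching one of these is winning.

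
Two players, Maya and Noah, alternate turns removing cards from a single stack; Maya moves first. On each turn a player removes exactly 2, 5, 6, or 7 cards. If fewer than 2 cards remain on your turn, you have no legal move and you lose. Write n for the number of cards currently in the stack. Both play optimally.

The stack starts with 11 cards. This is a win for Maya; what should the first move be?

Compute win/loss labels from the base case upward. A position with no move is L. Any other position is W if it can reach an L in one move, else L.
n=0: no move → L
n=1: no move → L
n=2: W (go to 0, an L position)
n=3: W (go to 1, an L position)
n=4: L (sole option 2(W) is W)
n=5: W (go to 0, an L position)
n=6: W (go to 4, an L position)
n=7: W (go to 1, an L position)
n=8: W (go to 1, an L position)
n=9: W (go to 4, an L position)
n=10: W (go to 4, an L position)
n=11: W (go to 4, an L position)
From 11, the L positions reachable in one move are: 4.

Remove 7, leaving 4.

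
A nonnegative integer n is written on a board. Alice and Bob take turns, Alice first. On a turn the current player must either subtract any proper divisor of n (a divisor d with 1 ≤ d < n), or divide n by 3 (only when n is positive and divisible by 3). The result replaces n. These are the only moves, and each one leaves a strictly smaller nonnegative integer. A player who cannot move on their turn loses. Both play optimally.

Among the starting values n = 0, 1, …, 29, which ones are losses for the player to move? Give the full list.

0, 1, 4, 7, 9, 11, 13, 15, 17, 19, 23, 25, 28

Build the W/L table. Terminal = L. A non-terminal position is W if it has a move to some L; otherwise it is L.
n=0: no move → L
n=1: no move → L
n=2: W (go to 1, an L position)
n=3: W (go to 1, an L position)
n=4: L (options 2(W), 3(W) are all W)
n=5: W (go to 4, an L position)
n=6: W (go to 4, an L position)
n=7: L (sole option 6(W) is W)
n=8: W (go to 4, an L position)
n=9: L (options 3(W), 6(W), 8(W) are all W)
n=10: W (go to 9, an L position)
n=11: L (sole option 10(W) is W)
n=12: W (go to 4, an L position)
n=13: L (sole option 12(W) is W)
n=14: W (go to 7, an L position)
n=15: L (options 5(W), 10(W), 12(W), 14(W) are all W)
n=16: W (go to 15, an L position)
n=17: L (sole option 16(W) is W)
n=18: W (go to 9, an L position)
n=19: L (sole option 18(W) is W)
n=20: W (go to 15, an L position)
n=21: W (go to 7, an L position)
n=22: W (go to 11, an L position)
n=23: L (sole option 22(W) is W)
n=24: W (go to 23, an L position)
n=25: L (options 20(W), 24(W) are all W)
n=26: W (go to 13, an L position)
n=27: W (go to 9, an L position)
n=28: L (options 14(W), 21(W), 24(W), 26(W), 27(W) are all W)
n=29: W (go to 28, an L position)
Reading off the rows marked L gives the requested list; there are 13 such values of n.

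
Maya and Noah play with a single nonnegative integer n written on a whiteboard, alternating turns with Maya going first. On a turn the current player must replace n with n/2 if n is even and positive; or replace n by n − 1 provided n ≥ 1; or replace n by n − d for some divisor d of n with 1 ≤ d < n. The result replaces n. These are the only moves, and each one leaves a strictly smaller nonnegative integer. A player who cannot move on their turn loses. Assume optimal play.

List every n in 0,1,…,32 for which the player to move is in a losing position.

Use the standard recursion: the mover loses at a terminal position; elsewhere, the mover wins exactly when some move hands the opponent an L position.
n=0: no move → L
n=1: can move to 0, which is L ⇒ W
n=2: the only move is to 1(W), a W ⇒ L
n=3: can move to 2, which is L ⇒ W
n=4: can move to 2, which is L ⇒ W
n=5: the only move is to 4(W), a W ⇒ L
n=6: can move to 5, which is L ⇒ W
n=7: the only move is to 6(W), a W ⇒ L
n=8: can move to 7, which is L ⇒ W
n=9: moves to 6(W), 8(W); every one is W ⇒ L
n=10: can move to 5, which is L ⇒ W
n=11: the only move is to 10(W), a W ⇒ L
n=12: can move to 9, which is L ⇒ W
n=13: the only move is to 12(W), a W ⇒ L
n=14: can move to 7, which is L ⇒ W
n=15: moves to 10(W), 12(W), 14(W); every one is W ⇒ L
n=16: can move to 15, which is L ⇒ W
n=17: the only move is to 16(W), a W ⇒ L
n=18: can move to 9, which is L ⇒ W
n=19: the only move is to 18(W), a W ⇒ L
n=20: can move to 15, which is L ⇒ W
n=21: moves to 14(W), 18(W), 20(W); every one is W ⇒ L
n=22: can move to 11, which is L ⇒ W
n=23: the only move is to 22(W), a W ⇒ L
n=24: can move to 21, which is L ⇒ W
n=25: moves to 20(W), 24(W); every one is W ⇒ L
n=26: can move to 13, which is L ⇒ W
n=27: moves to 18(W), 24(W), 26(W); every one is W ⇒ L
n=28: can move to 21, which is L ⇒ W
n=29: the only move is to 28(W), a W ⇒ L
n=30: can move to 15, which is L ⇒ W
n=31: the only move is to 30(W), a W ⇒ L
n=32: can move to 31, which is L ⇒ W
Reading off the rows marked L gives the requested list; there are 16 such values of n.

0, 2, 5, 7, 9, 11, 13, 15, 17, 19, 21, 23, 25, 27, 29, 31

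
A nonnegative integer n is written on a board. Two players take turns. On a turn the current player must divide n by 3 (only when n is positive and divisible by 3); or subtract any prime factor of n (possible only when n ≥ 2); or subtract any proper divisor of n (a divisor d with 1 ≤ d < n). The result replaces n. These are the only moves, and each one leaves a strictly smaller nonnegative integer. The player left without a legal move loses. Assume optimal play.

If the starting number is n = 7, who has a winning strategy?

Build the W/L table. Terminal = L. A non-terminal position is W if it has a move to some L; otherwise it is L.
n=0: no move → L
n=1: no move → L
n=2: W (go to 0, an L position)
n=3: W (go to 0, an L position)
n=4: L (options 2(W), 3(W) are all W)
n=5: W (go to 0, an L position)
n=6: W (go to 4, an L position)
n=7: W (go to 0, an L position)
The starting position 7 is W: the player to move should move to 0, handing over an L position.

The first player wins.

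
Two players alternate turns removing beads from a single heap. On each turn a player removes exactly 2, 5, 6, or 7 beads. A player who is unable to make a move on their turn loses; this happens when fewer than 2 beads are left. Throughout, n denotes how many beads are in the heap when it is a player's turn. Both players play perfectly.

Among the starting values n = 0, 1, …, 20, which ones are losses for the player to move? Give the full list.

Build the W/L table. Terminal = L. A non-terminal position is W if it has a move to some L; otherwise it is L.
n=0: no move → L
n=1: no move → L
n=2: can move to 0, which is L ⇒ W
n=3: can move to 1, which is L ⇒ W
n=4: the only move is to 2(W), a W ⇒ L
n=5: can move to 0, which is L ⇒ W
n=6: can move to 4, which is L ⇒ W
n=7: can move to 1, which is L ⇒ W
n=8: can move to 1, which is L ⇒ W
n=9: can move to 4, which is L ⇒ W
n=10: can move to 4, which is L ⇒ W
n=11: can move to 4, which is L ⇒ W
n=12: moves to 10(W), 7(W), 6(W), 5(W); every one is W ⇒ L
n=13: moves to 11(W), 8(W), 7(W), 6(W); every one is W ⇒ L
n=14: can move to 12, which is L ⇒ W
n=15: can move to 13, which is L ⇒ W
n=16: moves to 14(W), 11(W), 10(W), 9(W); every one is W ⇒ L
n=17: can move to 12, which is L ⇒ W
n=18: can move to 16, which is L ⇒ W
n=19: can move to 13, which is L ⇒ W
n=20: can move to 13, which is L ⇒ W
The losing starting values of n are exactly the entries labelled L in this table (6 of them).

0, 1, 4, 12, 13, 16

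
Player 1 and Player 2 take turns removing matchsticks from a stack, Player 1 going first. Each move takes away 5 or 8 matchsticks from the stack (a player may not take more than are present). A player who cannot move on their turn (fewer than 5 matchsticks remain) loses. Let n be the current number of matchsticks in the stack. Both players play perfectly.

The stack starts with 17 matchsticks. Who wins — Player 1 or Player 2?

Player 2 wins.

Build the W/L table. Terminal = L. A non-terminal position is W if it has a move to some L; otherwise it is L.
n=0: no move → L
n=1: no move → L
n=2: no move → L
n=3: no move → L
n=4: no move → L
n=5: →0(L), so W
n=6: →1(L), so W
n=7: →2(L), so W
n=8: →3(L), so W
n=9: →4(L), so W
n=10: →2(L), so W
n=11: →3(L), so W
n=12: →4(L), so W
n=13: →8(W), 5(W) — all W, so L
n=14: →9(W), 6(W) — all W, so L
n=15: →10(W), 7(W) — all W, so L
n=16: →11(W), 8(W) — all W, so L
n=17: →12(W), 9(W) — all W, so L
Every move from 17 reaches a W position, so the mover loses.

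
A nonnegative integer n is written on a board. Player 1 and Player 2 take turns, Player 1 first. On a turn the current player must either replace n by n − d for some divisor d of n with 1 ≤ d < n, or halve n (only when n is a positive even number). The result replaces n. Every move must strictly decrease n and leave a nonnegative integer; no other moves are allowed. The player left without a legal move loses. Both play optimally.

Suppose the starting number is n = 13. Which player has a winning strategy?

Player 2 wins.

Positions with no move are L. A position that does have a move is losing for the player to move precisely when every available move leads to a winning position for the opponent. Fill in the labels:
n=0: no move → L
n=1: no move → L
n=2: can move to 1, which is L ⇒ W
n=3: the only move is to 2(W), a W ⇒ L
n=4: can move to 3, which is L ⇒ W
n=5: the only move is to 4(W), a W ⇒ L
n=6: can move to 3, which is L ⇒ W
n=7: the only move is to 6(W), a W ⇒ L
n=8: can move to 7, which is L ⇒ W
n=9: moves to 6(W), 8(W); every one is W ⇒ L
n=10: can move to 5, which is L ⇒ W
n=11: the only move is to 10(W), a W ⇒ L
n=12: can move to 9, which is L ⇒ W
n=13: the only move is to 12(W), a W ⇒ L
Every move from 13 reaches a W position, so the mover loses.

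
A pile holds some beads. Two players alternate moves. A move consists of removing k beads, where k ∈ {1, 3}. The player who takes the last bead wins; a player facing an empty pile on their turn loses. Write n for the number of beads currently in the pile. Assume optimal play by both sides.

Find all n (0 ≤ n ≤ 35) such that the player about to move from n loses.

0, 2, 4, 6, 8, 10, 12, 14, 16, 18, 20, 22, 24, 26, 28, 30, 32, 34

Compute win/loss labels from the base case upward. A position with no move is L. Any other position is W if it can reach an L in one move, else L.
n=0: no move → L
n=1: →0(L), so W
n=2: →1(W) only, which is W, so L
n=3: →2(L), so W
n=4: →3(W), 1(W) — all W, so L
n=5: →4(L), so W
n=6: →5(W), 3(W) — all W, so L
n=7: →6(L), so W
n=8: →7(W), 5(W) — all W, so L
n=9: →8(L), so W
n=10: →9(W), 7(W) — all W, so L
n=11: →10(L), so W
n=12: →11(W), 9(W) — all W, so L
n=13: →12(L), so W
n=14: →13(W), 11(W) — all W, so L
n=15: →14(L), so W
n=16: →15(W), 13(W) — all W, so L
n=17: →16(L), so W
n=18: →17(W), 15(W) — all W, so L
n=19: →18(L), so W
n=20: →19(W), 17(W) — all W, so L
n=21: →20(L), so W
n=22: →21(W), 19(W) — all W, so L
n=23: →22(L), so W
n=24: →23(W), 21(W) — all W, so L
n=25: →24(L), so W
n=26: →25(W), 23(W) — all W, so L
n=27: →26(L), so W
n=28: →27(W), 25(W) — all W, so L
n=29: →28(L), so W
n=30: →29(W), 27(W) — all W, so L
n=31: →30(L), so W
n=32: →31(W), 29(W) — all W, so L
n=33: →32(L), so W
n=34: →33(W), 31(W) — all W, so L
n=35: →34(L), so W
Reading off the rows marked L gives the requested list; there are 18 such values of n.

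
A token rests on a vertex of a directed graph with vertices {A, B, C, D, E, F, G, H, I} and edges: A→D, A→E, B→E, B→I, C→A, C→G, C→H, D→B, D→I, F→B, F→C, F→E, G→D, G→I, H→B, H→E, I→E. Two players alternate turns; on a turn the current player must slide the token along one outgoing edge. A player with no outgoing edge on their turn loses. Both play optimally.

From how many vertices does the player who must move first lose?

Build the W/L table. Terminal = L. A non-terminal position is W if it has a move to some L; otherwise it is L.
Every edge goes from a vertex to one that appears earlier in the order E, I, B, D, G, A, H, C, F, so processing vertices in that order labels each vertex after all of its successors.
E: no outgoing edge → L
I: →E(L), so W
B: →E(L), so W
D: →B(W), I(W) — all W, so L
G: →D(L), so W
A: →D(L), so W
H: →E(L), so W
C: →H(W), A(W), G(W) — all W, so L
F: →C(L), so W
The L vertices are C, D, E; that is 3 in all.

3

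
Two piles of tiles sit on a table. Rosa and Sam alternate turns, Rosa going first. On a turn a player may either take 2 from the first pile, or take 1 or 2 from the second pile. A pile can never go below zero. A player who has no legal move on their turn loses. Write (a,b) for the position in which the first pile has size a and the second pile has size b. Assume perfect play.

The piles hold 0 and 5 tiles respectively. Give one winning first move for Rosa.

Build the W/L table. Terminal = L. A non-terminal position is W if it has a move to some L; otherwise it is L.
No move ever increases a pile, so every position that can arise here has a ≤ 0 and b ≤ 5; it is enough to label the cells with 0 ≤ a ≤ 0 and 0 ≤ b ≤ 5.
Every move lowers a or b (never raises either), so fill the grid row by row in increasing a, and left to right within a row: each cell's successors are then already labelled.
      b=0  b=1  b=2  b=3  b=4  b=5
a=0:    L    W    W    L    W    W
Cells with no legal move (terminal, hence L): (0,0).
The remaining L cells, each justified by listing all of its moves:
(0,3): L (options (0,2)(W), (0,1)(W) are all W)
Every other cell has at least one move into one of the L cells above, so it is W.
From (0,5), the L positions reachable in one move are: (0,3).

Move to (0,3).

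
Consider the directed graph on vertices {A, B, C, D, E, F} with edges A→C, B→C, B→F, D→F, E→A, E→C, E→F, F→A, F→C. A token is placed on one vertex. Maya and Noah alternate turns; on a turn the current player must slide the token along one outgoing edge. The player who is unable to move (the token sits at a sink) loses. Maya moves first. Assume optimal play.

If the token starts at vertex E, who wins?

Maya wins.

Work bottom-up. With no move the player to move loses. Otherwise the position is W if at least one move leads to an L position for the opponent, and L if every move leads to a W.
Every edge goes from a vertex to one that appears earlier in the order C, A, F, B, E, D, so processing vertices in that order labels each vertex after all of its successors.
C: no outgoing edge → L
A: →C(L), so W
F: →C(L), so W
B: →C(L), so W
E: →C(L), so W
D: →F(W) only, which is W, so L
From E Maya can move to C, reaching an L position.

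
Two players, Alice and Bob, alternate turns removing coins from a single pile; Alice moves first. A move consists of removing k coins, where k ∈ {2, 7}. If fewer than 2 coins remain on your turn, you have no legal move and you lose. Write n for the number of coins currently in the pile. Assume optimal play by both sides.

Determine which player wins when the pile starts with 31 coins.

Label each position W (a win for the player to move) or L (a loss). A position with no legal move is L; any other position is W exactly when some move reaches an L, and L when every move reaches a W.
n=0: no move → L
n=1: no move → L
n=2: reaches L-position 0 → W
n=3: reaches L-position 1 → W
n=4: only reaches 2(W), which is W → L
n=5: only reaches 3(W), which is W → L
n=6: reaches L-position 4 → W
n=7: reaches L-position 5 → W
n=8: reaches L-position 1 → W
n=9: only reaches 7(W), 2(W), all W → L
n=10: only reaches 8(W), 3(W), all W → L
n=11: reaches L-position 9 → W
n=12: reaches L-position 10 → W
n=13: only reaches 11(W), 6(W), all W → L
n=14: only reaches 12(W), 7(W), all W → L
n=15: reaches L-position 13 → W
n=16: reaches L-position 14 → W
n=17: reaches L-position 10 → W
n=18: only reaches 16(W), 11(W), all W → L
n=19: only reaches 17(W), 12(W), all W → L
n=20: reaches L-position 18 → W
n=21: reaches L-position 19 → W
n=22: only reaches 20(W), 15(W), all W → L
n=23: only reaches 21(W), 16(W), all W → L
n=24: reaches L-position 22 → W
n=25: reaches L-position 23 → W
n=26: reaches L-position 19 → W
n=27: only reaches 25(W), 20(W), all W → L
n=28: only reaches 26(W), 21(W), all W → L
n=29: reaches L-position 27 → W
n=30: reaches L-position 28 → W
n=31: only reaches 29(W), 24(W), all W → L
The starting position 31 is L: whatever Alice does, the opponent receives a W position.

Bob wins.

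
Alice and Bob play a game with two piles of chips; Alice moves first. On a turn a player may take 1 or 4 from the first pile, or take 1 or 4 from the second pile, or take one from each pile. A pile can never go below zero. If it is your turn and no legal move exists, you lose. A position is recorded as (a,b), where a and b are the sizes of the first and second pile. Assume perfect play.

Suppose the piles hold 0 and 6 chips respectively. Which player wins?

Alice wins.

Classify positions by backward induction: terminal positions (no move available) are L. From any other position, the mover wins iff some move reaches an L.
No move ever increases a pile, so every position that can arise here has a ≤ 0 and b ≤ 6; it is enough to label the cells with 0 ≤ a ≤ 0 and 0 ≤ b ≤ 6.
Every move lowers a or b (never raises either), so fill the grid row by row in increasing a, and left to right within a row: each cell's successors are then already labelled.
      b=0  b=1  b=2  b=3  b=4  b=5  b=6
a=0:    L    W    L    W    W    L    W
Cells with no legal move (terminal, hence L): (0,0).
The remaining L cells, each justified by listing all of its moves:
(0,2): only reaches (0,1)(W), which is W → L
(0,5): only reaches (0,4)(W), (0,1)(W), all W → L
Every other cell has at least one move into one of the L cells above, so it is W.
From (0,6) Alice can move to (0,5), reaching an L position.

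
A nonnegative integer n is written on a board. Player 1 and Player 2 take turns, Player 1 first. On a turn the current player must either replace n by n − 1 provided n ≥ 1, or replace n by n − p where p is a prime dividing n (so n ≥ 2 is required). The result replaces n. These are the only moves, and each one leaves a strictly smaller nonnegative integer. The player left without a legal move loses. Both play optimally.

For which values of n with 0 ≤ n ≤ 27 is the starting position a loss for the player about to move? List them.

Work bottom-up. With no move the player to move loses. Otherwise the position is W if at least one move leads to an L position for the opponent, and L if every move leads to a W.
n=0: no move → L
n=1: reaches L-position 0 → W
n=2: reaches L-position 0 → W
n=3: reaches L-position 0 → W
n=4: only reaches 2(W), 3(W), all W → L
n=5: reaches L-position 0 → W
n=6: reaches L-position 4 → W
n=7: reaches L-position 0 → W
n=8: only reaches 6(W), 7(W), all W → L
n=9: reaches L-position 8 → W
n=10: reaches L-position 8 → W
n=11: reaches L-position 0 → W
n=12: only reaches 9(W), 10(W), 11(W), all W → L
n=13: reaches L-position 0 → W
n=14: reaches L-position 12 → W
n=15: reaches L-position 12 → W
n=16: only reaches 14(W), 15(W), all W → L
n=17: reaches L-position 0 → W
n=18: reaches L-position 16 → W
n=19: reaches L-position 0 → W
n=20: only reaches 15(W), 18(W), 19(W), all W → L
n=21: reaches L-position 20 → W
n=22: reaches L-position 20 → W
n=23: reaches L-position 0 → W
n=24: only reaches 21(W), 22(W), 23(W), all W → L
n=25: reaches L-position 20 → W
n=26: reaches L-position 24 → W
n=27: reaches L-position 24 → W
Reading off the rows marked L gives the requested list; there are 7 such values of n.

0, 4, 8, 12, 16, 20, 24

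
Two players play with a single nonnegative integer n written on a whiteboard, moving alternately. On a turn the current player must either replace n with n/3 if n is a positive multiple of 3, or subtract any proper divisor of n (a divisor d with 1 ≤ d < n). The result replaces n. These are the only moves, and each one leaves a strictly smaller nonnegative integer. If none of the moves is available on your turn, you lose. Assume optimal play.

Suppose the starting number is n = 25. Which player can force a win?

Positions with no move are L. A position that does have a move is losing for the player to move precisely when every available move leads to a winning position for the opponent. Fill in the labels:
n=0: no move → L
n=1: no move → L
n=2: →1(L), so W
n=3: →1(L), so W
n=4: →2(W), 3(W) — all W, so L
n=5: →4(L), so W
n=6: →4(L), so W
n=7: →6(W) only, which is W, so L
n=8: →4(L), so W
n=9: →3(W), 6(W), 8(W) — all W, so L
n=10: →9(L), so W
n=11: →10(W) only, which is W, so L
n=12: →4(L), so W
n=13: →12(W) only, which is W, so L
n=14: →7(L), so W
n=15: →5(W), 10(W), 12(W), 14(W) — all W, so L
n=16: →15(L), so W
n=17: →16(W) only, which is W, so L
n=18: →9(L), so W
n=19: →18(W) only, which is W, so L
n=20: →15(L), so W
n=21: →7(L), so W
n=22: →11(L), so W
n=23: →22(W) only, which is W, so L
n=24: →23(L), so W
n=25: →20(W), 24(W) — all W, so L
Every move from 25 reaches a W position, so the mover loses.

The second player wins.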